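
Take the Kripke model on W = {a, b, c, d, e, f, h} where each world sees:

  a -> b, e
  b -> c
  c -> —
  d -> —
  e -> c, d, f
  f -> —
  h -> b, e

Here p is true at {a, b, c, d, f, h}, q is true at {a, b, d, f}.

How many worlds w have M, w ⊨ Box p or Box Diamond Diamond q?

5

a: Box p is F, Box Diamond Diamond q is F. ✗
b: Box p is T, Box Diamond Diamond q is F. ✓
c: Box p is T, Box Diamond Diamond q is T. ✓
d: Box p is T, Box Diamond Diamond q is T. ✓
e: Box p is T, Box Diamond Diamond q is F. ✓
f: Box p is T, Box Diamond Diamond q is T. ✓
h: Box p is F, Box Diamond Diamond q is F. ✗
Satisfying worlds: {b, c, d, e, f}.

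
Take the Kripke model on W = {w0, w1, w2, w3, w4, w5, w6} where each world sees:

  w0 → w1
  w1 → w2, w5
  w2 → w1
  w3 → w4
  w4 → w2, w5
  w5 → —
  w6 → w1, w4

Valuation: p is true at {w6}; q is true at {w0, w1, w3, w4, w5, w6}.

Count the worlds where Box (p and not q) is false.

w0: successors {w1}; p and not q there: w1:F. ✗
w1: successors {w2, w5}; p and not q there: w2:F, w5:F. ✗
w2: successors {w1}; p and not q there: w1:F. ✗
w3: successors {w4}; p and not q there: w4:F. ✗
w4: successors {w2, w5}; p and not q there: w2:F, w5:F. ✗
w5: no successors, so Box (p and not q) holds vacuously. ✓
w6: successors {w1, w4}; p and not q there: w1:F, w4:F. ✗
Satisfying worlds: {w5}.
So Box (p and not q) fails at the other 6 worlds.

6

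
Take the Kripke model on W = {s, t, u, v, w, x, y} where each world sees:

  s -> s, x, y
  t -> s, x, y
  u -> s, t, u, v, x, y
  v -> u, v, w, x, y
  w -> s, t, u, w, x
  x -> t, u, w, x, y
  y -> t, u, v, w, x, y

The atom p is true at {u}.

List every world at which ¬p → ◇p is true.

{u, v, w, x, y}

s: ¬p is T, ◇p is F. ✗
t: ¬p is T, ◇p is F. ✗
u: ¬p is F, ◇p is T. ✓
v: ¬p is T, ◇p is T. ✓
w: ¬p is T, ◇p is T. ✓
x: ¬p is T, ◇p is T. ✓
y: ¬p is T, ◇p is T. ✓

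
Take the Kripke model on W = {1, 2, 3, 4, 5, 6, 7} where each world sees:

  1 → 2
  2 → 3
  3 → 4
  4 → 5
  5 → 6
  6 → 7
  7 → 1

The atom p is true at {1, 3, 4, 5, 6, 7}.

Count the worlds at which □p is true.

1: successors {2}; p there: 2:F. ✗
2: successors {3}; p there: 3:T. ✓
3: successors {4}; p there: 4:T. ✓
4: successors {5}; p there: 5:T. ✓
5: successors {6}; p there: 6:T. ✓
6: successors {7}; p there: 7:T. ✓
7: successors {1}; p there: 1:T. ✓
Satisfying worlds: {2, 3, 4, 5, 6, 7}.

6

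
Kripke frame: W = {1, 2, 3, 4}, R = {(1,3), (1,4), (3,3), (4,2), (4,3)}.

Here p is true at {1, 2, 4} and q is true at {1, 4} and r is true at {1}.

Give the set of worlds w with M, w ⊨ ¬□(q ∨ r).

1: □(q ∨ r) is F. ✓
2: □(q ∨ r) is T. ✗
3: □(q ∨ r) is F. ✓
4: □(q ∨ r) is F. ✓

{1, 3, 4}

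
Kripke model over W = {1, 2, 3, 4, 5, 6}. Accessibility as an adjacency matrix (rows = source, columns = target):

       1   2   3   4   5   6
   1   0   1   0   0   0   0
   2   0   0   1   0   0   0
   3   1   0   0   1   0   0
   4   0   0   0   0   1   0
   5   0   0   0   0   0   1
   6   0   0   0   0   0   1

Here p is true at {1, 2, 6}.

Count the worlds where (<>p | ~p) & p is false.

4

1: <>p | ~p is T, p is T. ✓
2: <>p | ~p is F, p is T. ✗
3: <>p | ~p is T, p is F. ✗
4: <>p | ~p is T, p is F. ✗
5: <>p | ~p is T, p is F. ✗
6: <>p | ~p is T, p is T. ✓
Satisfying worlds: {1, 6}.
So (<>p | ~p) & p fails at the other 4 worlds.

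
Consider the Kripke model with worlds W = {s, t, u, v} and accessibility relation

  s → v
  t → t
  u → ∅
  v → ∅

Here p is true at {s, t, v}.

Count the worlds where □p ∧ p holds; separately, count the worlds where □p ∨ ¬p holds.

3 and 4

For □p ∧ p:
s: □p is T, p is T. ✓
t: □p is T, p is T. ✓
u: □p is T, p is F. ✗
v: □p is T, p is T. ✓
— 3 worlds.
For □p ∨ ¬p:
s: □p is T, ¬p is F. ✓
t: □p is T, ¬p is F. ✓
u: □p is T, ¬p is T. ✓
v: □p is T, ¬p is F. ✓
— 4 worlds.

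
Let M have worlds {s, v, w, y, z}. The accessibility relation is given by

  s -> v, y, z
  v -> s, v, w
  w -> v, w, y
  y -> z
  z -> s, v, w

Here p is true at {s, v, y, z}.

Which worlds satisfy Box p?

{s, y}

s: successors {v, y, z}; p there: v:T, y:T, z:T. ✓
v: successors {s, v, w}; p there: s:T, v:T, w:F. ✗
w: successors {v, w, y}; p there: v:T, w:F, y:T. ✗
y: successors {z}; p there: z:T. ✓
z: successors {s, v, w}; p there: s:T, v:T, w:F. ✗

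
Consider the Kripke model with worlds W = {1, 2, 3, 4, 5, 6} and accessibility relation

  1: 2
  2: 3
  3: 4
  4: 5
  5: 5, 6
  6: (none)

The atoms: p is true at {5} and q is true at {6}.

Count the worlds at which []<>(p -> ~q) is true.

1: successors {2}; <>(p -> ~q) there: 2:T. ✓
2: successors {3}; <>(p -> ~q) there: 3:T. ✓
3: successors {4}; <>(p -> ~q) there: 4:T. ✓
4: successors {5}; <>(p -> ~q) there: 5:T. ✓
5: successors {5, 6}; <>(p -> ~q) there: 5:T, 6:F. ✗
6: no successors, so []<>(p -> ~q) holds vacuously. ✓
Satisfying worlds: {1, 2, 3, 4, 6}.

5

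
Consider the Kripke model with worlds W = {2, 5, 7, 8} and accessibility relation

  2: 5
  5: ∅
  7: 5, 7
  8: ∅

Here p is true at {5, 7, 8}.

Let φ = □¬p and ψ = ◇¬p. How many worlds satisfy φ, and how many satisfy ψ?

2 and 0

For □¬p:
2: successors {5}; ¬p there: 5:F. ✗
5: no successors, so □¬p holds vacuously. ✓
7: successors {5, 7}; ¬p there: 5:F, 7:F. ✗
8: no successors, so □¬p holds vacuously. ✓
— 2 worlds.
For ◇¬p:
2: successors {5}; ¬p there: 5:F. ✗
5: no successors, so ◇¬p fails. ✗
7: successors {5, 7}; ¬p there: 5:F, 7:F. ✗
8: no successors, so ◇¬p fails. ✗
— 0 worlds.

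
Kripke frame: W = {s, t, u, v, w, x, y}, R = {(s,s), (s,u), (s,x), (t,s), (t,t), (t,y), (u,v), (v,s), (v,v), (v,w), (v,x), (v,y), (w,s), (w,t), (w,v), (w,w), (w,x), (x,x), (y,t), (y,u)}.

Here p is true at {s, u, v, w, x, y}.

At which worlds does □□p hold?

s: successors {s, u, x}; □p there: s:T, u:T, x:T. ✓
t: successors {s, t, y}; □p there: s:T, t:F, y:F. ✗
u: successors {v}; □p there: v:T. ✓
v: successors {s, v, w, x, y}; □p there: s:T, v:T, w:F, x:T, y:F. ✗
w: successors {s, t, v, w, x}; □p there: s:T, t:F, v:T, w:F, x:T. ✗
x: successors {x}; □p there: x:T. ✓
y: successors {t, u}; □p there: t:F, u:T. ✗

{s, u, x}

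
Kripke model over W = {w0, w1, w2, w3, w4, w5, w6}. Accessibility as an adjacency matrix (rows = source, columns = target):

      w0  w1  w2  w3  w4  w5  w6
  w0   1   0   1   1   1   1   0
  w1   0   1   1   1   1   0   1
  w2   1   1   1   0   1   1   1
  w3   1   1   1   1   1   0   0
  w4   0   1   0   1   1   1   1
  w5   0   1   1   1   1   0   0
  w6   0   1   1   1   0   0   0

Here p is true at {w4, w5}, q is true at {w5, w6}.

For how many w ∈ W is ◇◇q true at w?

w0: successors {w0, w2, w3, w4, w5}; ◇q there: w0:T, w2:T, w3:F, w4:T, w5:F. ✓
w1: successors {w1, w2, w3, w4, w6}; ◇q there: w1:T, w2:T, w3:F, w4:T, w6:F. ✓
w2: successors {w0, w1, w2, w4, w5, w6}; ◇q there: w0:T, w1:T, w2:T, w4:T, w5:F, w6:F. ✓
w3: successors {w0, w1, w2, w3, w4}; ◇q there: w0:T, w1:T, w2:T, w3:F, w4:T. ✓
w4: successors {w1, w3, w4, w5, w6}; ◇q there: w1:T, w3:F, w4:T, w5:F, w6:F. ✓
w5: successors {w1, w2, w3, w4}; ◇q there: w1:T, w2:T, w3:F, w4:T. ✓
w6: successors {w1, w2, w3}; ◇q there: w1:T, w2:T, w3:F. ✓
Satisfying worlds: {w0, w1, w2, w3, w4, w5, w6}.

7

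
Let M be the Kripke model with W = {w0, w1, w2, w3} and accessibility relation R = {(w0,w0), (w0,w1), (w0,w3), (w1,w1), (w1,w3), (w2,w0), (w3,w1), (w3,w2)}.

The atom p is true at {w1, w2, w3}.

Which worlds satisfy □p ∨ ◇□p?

{w0, w1, w3}

w0: □p is F, ◇□p is T. ✓
w1: □p is T, ◇□p is T. ✓
w2: □p is F, ◇□p is F. ✗
w3: □p is T, ◇□p is T. ✓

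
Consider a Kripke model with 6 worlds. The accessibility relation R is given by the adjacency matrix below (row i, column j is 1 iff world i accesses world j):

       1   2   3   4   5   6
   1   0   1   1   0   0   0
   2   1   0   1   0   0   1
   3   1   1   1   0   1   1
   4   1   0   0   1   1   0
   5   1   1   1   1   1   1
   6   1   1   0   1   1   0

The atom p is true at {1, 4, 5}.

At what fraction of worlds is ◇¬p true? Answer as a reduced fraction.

5/6

1: successors {2, 3}; ¬p there: 2:T, 3:T. ✓
2: successors {1, 3, 6}; ¬p there: 1:F, 3:T, 6:T. ✓
3: successors {1, 2, 3, 5, 6}; ¬p there: 1:F, 2:T, 3:T, 5:F, 6:T. ✓
4: successors {1, 4, 5}; ¬p there: 1:F, 4:F, 5:F. ✗
5: successors {1, 2, 3, 4, 5, 6}; ¬p there: 1:F, 2:T, 3:T, 4:F, 5:F, 6:T. ✓
6: successors {1, 2, 4, 5}; ¬p there: 1:F, 2:T, 4:F, 5:F. ✓
That's 5 of 6 worlds, so 5/6.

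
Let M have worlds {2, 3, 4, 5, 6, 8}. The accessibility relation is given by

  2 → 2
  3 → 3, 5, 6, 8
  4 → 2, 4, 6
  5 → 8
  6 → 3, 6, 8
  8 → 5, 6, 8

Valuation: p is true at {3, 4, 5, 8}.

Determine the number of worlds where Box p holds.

1

2: successors {2}; p there: 2:F. ✗
3: successors {3, 5, 6, 8}; p there: 3:T, 5:T, 6:F, 8:T. ✗
4: successors {2, 4, 6}; p there: 2:F, 4:T, 6:F. ✗
5: successors {8}; p there: 8:T. ✓
6: successors {3, 6, 8}; p there: 3:T, 6:F, 8:T. ✗
8: successors {5, 6, 8}; p there: 5:T, 6:F, 8:T. ✗
Satisfying worlds: {5}.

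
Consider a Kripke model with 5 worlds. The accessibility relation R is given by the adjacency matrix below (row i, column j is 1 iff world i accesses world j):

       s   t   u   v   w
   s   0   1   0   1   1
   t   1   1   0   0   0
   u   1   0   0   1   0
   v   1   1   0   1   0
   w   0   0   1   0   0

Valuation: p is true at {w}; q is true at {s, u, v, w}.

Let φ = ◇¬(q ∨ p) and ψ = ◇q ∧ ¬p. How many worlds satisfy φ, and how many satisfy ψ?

For ◇¬(q ∨ p):
s: successors {t, v, w}; ¬(q ∨ p) there: t:T, v:F, w:F. ✓
t: successors {s, t}; ¬(q ∨ p) there: s:F, t:T. ✓
u: successors {s, v}; ¬(q ∨ p) there: s:F, v:F. ✗
v: successors {s, t, v}; ¬(q ∨ p) there: s:F, t:T, v:F. ✓
w: successors {u}; ¬(q ∨ p) there: u:F. ✗
— 3 worlds.
For ◇q ∧ ¬p:
s: ◇q is T, ¬p is T. ✓
t: ◇q is T, ¬p is T. ✓
u: ◇q is T, ¬p is T. ✓
v: ◇q is T, ¬p is T. ✓
w: ◇q is T, ¬p is F. ✗
— 4 worlds.

3 and 4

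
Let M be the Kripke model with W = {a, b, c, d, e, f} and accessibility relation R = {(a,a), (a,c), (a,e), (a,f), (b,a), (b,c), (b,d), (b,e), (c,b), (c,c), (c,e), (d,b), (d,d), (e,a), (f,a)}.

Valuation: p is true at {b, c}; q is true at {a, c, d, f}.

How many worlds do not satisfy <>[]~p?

a: successors {a, c, e, f}; []~p there: a:F, c:F, e:T, f:T. ✓
b: successors {a, c, d, e}; []~p there: a:F, c:F, d:F, e:T. ✓
c: successors {b, c, e}; []~p there: b:F, c:F, e:T. ✓
d: successors {b, d}; []~p there: b:F, d:F. ✗
e: successors {a}; []~p there: a:F. ✗
f: successors {a}; []~p there: a:F. ✗
Satisfying worlds: {a, b, c}.
So <>[]~p fails at the other 3 worlds.

3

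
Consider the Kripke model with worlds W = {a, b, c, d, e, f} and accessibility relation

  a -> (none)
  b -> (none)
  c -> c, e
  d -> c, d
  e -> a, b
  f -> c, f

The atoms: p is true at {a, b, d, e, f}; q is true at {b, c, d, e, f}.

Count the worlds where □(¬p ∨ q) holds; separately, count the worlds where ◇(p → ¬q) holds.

For □(¬p ∨ q):
a: no successors, so □(¬p ∨ q) holds vacuously. ✓
b: no successors, so □(¬p ∨ q) holds vacuously. ✓
c: successors {c, e}; ¬p ∨ q there: c:T, e:T. ✓
d: successors {c, d}; ¬p ∨ q there: c:T, d:T. ✓
e: successors {a, b}; ¬p ∨ q there: a:F, b:T. ✗
f: successors {c, f}; ¬p ∨ q there: c:T, f:T. ✓
— 5 worlds.
For ◇(p → ¬q):
a: no successors, so ◇(p → ¬q) fails. ✗
b: no successors, so ◇(p → ¬q) fails. ✗
c: successors {c, e}; p → ¬q there: c:T, e:F. ✓
d: successors {c, d}; p → ¬q there: c:T, d:F. ✓
e: successors {a, b}; p → ¬q there: a:T, b:F. ✓
f: successors {c, f}; p → ¬q there: c:T, f:F. ✓
— 4 worlds.

5 and 4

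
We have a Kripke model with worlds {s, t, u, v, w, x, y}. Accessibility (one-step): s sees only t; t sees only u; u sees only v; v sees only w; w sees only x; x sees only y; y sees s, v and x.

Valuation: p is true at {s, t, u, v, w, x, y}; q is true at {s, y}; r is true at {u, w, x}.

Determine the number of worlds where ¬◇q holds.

s: ◇q is F. ✓
t: ◇q is F. ✓
u: ◇q is F. ✓
v: ◇q is F. ✓
w: ◇q is F. ✓
x: ◇q is T. ✗
y: ◇q is T. ✗
Satisfying worlds: {s, t, u, v, w}.

5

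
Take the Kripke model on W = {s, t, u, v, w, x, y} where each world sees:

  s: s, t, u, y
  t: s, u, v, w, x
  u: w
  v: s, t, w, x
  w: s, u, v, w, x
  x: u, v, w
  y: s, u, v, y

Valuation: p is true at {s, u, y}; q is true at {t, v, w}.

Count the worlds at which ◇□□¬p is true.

0

s: successors {s, t, u, y}; □□¬p there: s:F, t:F, u:F, y:F. ✗
t: successors {s, u, v, w, x}; □□¬p there: s:F, u:F, v:F, w:F, x:F. ✗
u: successors {w}; □□¬p there: w:F. ✗
v: successors {s, t, w, x}; □□¬p there: s:F, t:F, w:F, x:F. ✗
w: successors {s, u, v, w, x}; □□¬p there: s:F, u:F, v:F, w:F, x:F. ✗
x: successors {u, v, w}; □□¬p there: u:F, v:F, w:F. ✗
y: successors {s, u, v, y}; □□¬p there: s:F, u:F, v:F, y:F. ✗
Satisfying worlds: ∅.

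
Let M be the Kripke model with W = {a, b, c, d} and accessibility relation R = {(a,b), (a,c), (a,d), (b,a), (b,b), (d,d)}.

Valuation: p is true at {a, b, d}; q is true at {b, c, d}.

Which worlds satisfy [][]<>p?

{a, c, d}

a: successors {b, c, d}; []<>p there: b:T, c:T, d:T. ✓
b: successors {a, b}; []<>p there: a:F, b:T. ✗
c: no successors, so [][]<>p holds vacuously. ✓
d: successors {d}; []<>p there: d:T. ✓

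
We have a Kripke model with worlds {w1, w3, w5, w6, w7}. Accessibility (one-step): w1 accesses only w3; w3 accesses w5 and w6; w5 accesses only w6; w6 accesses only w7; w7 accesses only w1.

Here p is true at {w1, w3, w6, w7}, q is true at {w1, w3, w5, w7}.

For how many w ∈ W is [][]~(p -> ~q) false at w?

2

w1: successors {w3}; []~(p -> ~q) there: w3:F. ✗
w3: successors {w5, w6}; []~(p -> ~q) there: w5:F, w6:T. ✗
w5: successors {w6}; []~(p -> ~q) there: w6:T. ✓
w6: successors {w7}; []~(p -> ~q) there: w7:T. ✓
w7: successors {w1}; []~(p -> ~q) there: w1:T. ✓
Satisfying worlds: {w5, w6, w7}.
So [][]~(p -> ~q) fails at the other 2 worlds.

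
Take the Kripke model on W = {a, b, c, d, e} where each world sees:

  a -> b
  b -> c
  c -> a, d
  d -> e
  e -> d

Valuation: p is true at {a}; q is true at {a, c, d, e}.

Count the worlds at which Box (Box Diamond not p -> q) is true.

4

a: successors {b}; Box Diamond not p -> q there: b:F. ✗
b: successors {c}; Box Diamond not p -> q there: c:T. ✓
c: successors {a, d}; Box Diamond not p -> q there: a:T, d:T. ✓
d: successors {e}; Box Diamond not p -> q there: e:T. ✓
e: successors {d}; Box Diamond not p -> q there: d:T. ✓
Satisfying worlds: {b, c, d, e}.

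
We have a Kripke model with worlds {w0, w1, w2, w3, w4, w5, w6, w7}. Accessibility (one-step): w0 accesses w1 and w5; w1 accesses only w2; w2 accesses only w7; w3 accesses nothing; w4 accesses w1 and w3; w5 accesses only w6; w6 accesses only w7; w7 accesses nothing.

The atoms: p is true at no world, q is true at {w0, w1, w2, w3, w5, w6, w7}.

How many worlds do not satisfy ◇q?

2

w0: successors {w1, w5}; q there: w1:T, w5:T. ✓
w1: successors {w2}; q there: w2:T. ✓
w2: successors {w7}; q there: w7:T. ✓
w3: no successors, so ◇q fails. ✗
w4: successors {w1, w3}; q there: w1:T, w3:T. ✓
w5: successors {w6}; q there: w6:T. ✓
w6: successors {w7}; q there: w7:T. ✓
w7: no successors, so ◇q fails. ✗
Satisfying worlds: {w0, w1, w2, w4, w5, w6}.
So ◇q fails at the other 2 worlds.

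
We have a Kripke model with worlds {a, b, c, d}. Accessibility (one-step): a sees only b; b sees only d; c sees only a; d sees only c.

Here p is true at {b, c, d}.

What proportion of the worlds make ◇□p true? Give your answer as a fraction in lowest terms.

a: successors {b}; □p there: b:T. ✓
b: successors {d}; □p there: d:T. ✓
c: successors {a}; □p there: a:T. ✓
d: successors {c}; □p there: c:F. ✗
That's 3 of 4 worlds, so 3/4.

3/4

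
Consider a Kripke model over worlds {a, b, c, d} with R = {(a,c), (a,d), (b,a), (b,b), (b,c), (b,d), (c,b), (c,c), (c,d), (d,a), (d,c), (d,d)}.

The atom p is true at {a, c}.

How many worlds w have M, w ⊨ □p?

0

a: successors {c, d}; p there: c:T, d:F. ✗
b: successors {a, b, c, d}; p there: a:T, b:F, c:T, d:F. ✗
c: successors {b, c, d}; p there: b:F, c:T, d:F. ✗
d: successors {a, c, d}; p there: a:T, c:T, d:F. ✗
Satisfying worlds: ∅.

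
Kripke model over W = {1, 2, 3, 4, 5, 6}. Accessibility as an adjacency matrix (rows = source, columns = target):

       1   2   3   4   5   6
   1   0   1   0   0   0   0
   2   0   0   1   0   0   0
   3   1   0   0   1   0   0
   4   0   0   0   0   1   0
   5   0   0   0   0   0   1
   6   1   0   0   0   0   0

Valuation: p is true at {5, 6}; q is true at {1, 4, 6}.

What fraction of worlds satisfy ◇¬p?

2/3

1: successors {2}; ¬p there: 2:T. ✓
2: successors {3}; ¬p there: 3:T. ✓
3: successors {1, 4}; ¬p there: 1:T, 4:T. ✓
4: successors {5}; ¬p there: 5:F. ✗
5: successors {6}; ¬p there: 6:F. ✗
6: successors {1}; ¬p there: 1:T. ✓
That's 4 of 6 worlds, so 4/6 = 2/3.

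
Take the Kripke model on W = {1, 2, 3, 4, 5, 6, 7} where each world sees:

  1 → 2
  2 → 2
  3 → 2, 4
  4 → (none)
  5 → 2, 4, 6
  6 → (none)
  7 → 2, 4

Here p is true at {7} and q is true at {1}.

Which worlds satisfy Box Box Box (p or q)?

1: successors {2}; Box Box (p or q) there: 2:F. ✗
2: successors {2}; Box Box (p or q) there: 2:F. ✗
3: successors {2, 4}; Box Box (p or q) there: 2:F, 4:T. ✗
4: no successors, so Box Box Box (p or q) holds vacuously. ✓
5: successors {2, 4, 6}; Box Box (p or q) there: 2:F, 4:T, 6:T. ✗
6: no successors, so Box Box Box (p or q) holds vacuously. ✓
7: successors {2, 4}; Box Box (p or q) there: 2:F, 4:T. ✗

{4, 6}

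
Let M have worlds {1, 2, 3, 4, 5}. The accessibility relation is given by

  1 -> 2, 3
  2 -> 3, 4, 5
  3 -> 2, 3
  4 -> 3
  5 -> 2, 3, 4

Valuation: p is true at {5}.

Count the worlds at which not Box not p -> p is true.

1: not Box not p is F, p is F. ✓
2: not Box not p is T, p is F. ✗
3: not Box not p is F, p is F. ✓
4: not Box not p is F, p is F. ✓
5: not Box not p is F, p is T. ✓
Satisfying worlds: {1, 3, 4, 5}.

4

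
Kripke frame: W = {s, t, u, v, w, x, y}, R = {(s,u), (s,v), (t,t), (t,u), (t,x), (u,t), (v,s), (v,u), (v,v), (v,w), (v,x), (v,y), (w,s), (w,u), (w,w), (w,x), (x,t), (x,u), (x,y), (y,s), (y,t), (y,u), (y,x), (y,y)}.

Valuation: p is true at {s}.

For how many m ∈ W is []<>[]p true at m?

s: successors {u, v}; <>[]p there: u:F, v:F. ✗
t: successors {t, u, x}; <>[]p there: t:F, u:F, x:F. ✗
u: successors {t}; <>[]p there: t:F. ✗
v: successors {s, u, v, w, x, y}; <>[]p there: s:F, u:F, v:F, w:F, x:F, y:F. ✗
w: successors {s, u, w, x}; <>[]p there: s:F, u:F, w:F, x:F. ✗
x: successors {t, u, y}; <>[]p there: t:F, u:F, y:F. ✗
y: successors {s, t, u, x, y}; <>[]p there: s:F, t:F, u:F, x:F, y:F. ✗
Satisfying worlds: ∅.

0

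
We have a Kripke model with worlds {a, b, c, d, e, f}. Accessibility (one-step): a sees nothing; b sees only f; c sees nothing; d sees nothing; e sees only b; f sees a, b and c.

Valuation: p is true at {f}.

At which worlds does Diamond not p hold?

a: no successors, so Diamond not p fails. ✗
b: successors {f}; not p there: f:F. ✗
c: no successors, so Diamond not p fails. ✗
d: no successors, so Diamond not p fails. ✗
e: successors {b}; not p there: b:T. ✓
f: successors {a, b, c}; not p there: a:T, b:T, c:T. ✓

{e, f}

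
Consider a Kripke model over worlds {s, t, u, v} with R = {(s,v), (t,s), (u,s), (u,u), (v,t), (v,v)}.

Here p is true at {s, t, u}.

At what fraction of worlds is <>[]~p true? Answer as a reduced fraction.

s: successors {v}; []~p there: v:F. ✗
t: successors {s}; []~p there: s:T. ✓
u: successors {s, u}; []~p there: s:T, u:F. ✓
v: successors {t, v}; []~p there: t:F, v:F. ✗
That's 2 of 4 worlds, so 2/4 = 1/2.

1/2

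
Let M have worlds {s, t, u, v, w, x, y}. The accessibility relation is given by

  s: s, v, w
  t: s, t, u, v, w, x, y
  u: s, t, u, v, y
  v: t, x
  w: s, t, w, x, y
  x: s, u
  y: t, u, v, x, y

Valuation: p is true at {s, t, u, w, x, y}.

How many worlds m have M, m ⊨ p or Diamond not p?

6

s: p is T, Diamond not p is T. ✓
t: p is T, Diamond not p is T. ✓
u: p is T, Diamond not p is T. ✓
v: p is F, Diamond not p is F. ✗
w: p is T, Diamond not p is F. ✓
x: p is T, Diamond not p is F. ✓
y: p is T, Diamond not p is T. ✓
Satisfying worlds: {s, t, u, w, x, y}.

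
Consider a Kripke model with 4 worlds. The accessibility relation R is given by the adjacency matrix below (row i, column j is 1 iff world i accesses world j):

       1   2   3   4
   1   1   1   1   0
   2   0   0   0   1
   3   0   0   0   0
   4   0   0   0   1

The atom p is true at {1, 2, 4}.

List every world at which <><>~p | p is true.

1: <><>~p is T, p is T. ✓
2: <><>~p is F, p is T. ✓
3: <><>~p is F, p is F. ✗
4: <><>~p is F, p is T. ✓

{1, 2, 4}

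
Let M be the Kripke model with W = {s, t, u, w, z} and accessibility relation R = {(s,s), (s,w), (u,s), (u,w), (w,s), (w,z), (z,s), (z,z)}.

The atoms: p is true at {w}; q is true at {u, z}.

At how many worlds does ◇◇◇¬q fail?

s: successors {s, w}; ◇◇¬q there: s:T, w:T. ✓
t: no successors, so ◇◇◇¬q fails. ✗
u: successors {s, w}; ◇◇¬q there: s:T, w:T. ✓
w: successors {s, z}; ◇◇¬q there: s:T, z:T. ✓
z: successors {s, z}; ◇◇¬q there: s:T, z:T. ✓
Satisfying worlds: {s, u, w, z}.
So ◇◇◇¬q fails at the other 1 world.

1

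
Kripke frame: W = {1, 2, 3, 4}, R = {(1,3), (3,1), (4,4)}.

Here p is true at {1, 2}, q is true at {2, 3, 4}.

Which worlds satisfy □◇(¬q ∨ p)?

1: successors {3}; ◇(¬q ∨ p) there: 3:T. ✓
2: no successors, so □◇(¬q ∨ p) holds vacuously. ✓
3: successors {1}; ◇(¬q ∨ p) there: 1:F. ✗
4: successors {4}; ◇(¬q ∨ p) there: 4:F. ✗

{1, 2}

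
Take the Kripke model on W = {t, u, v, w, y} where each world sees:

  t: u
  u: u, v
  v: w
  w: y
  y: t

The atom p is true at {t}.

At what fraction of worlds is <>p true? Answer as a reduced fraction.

1/5

t: successors {u}; p there: u:F. ✗
u: successors {u, v}; p there: u:F, v:F. ✗
v: successors {w}; p there: w:F. ✗
w: successors {y}; p there: y:F. ✗
y: successors {t}; p there: t:T. ✓
That's 1 of 5 worlds, so 1/5.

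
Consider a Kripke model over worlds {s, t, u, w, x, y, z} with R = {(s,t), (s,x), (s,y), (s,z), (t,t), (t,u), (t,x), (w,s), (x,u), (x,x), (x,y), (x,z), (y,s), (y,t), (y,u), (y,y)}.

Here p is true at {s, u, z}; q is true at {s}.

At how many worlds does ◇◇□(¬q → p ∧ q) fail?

2

s: successors {t, x, y, z}; ◇□(¬q → p ∧ q) there: t:T, x:T, y:T, z:F. ✓
t: successors {t, u, x}; ◇□(¬q → p ∧ q) there: t:T, u:F, x:T. ✓
u: no successors, so ◇◇□(¬q → p ∧ q) fails. ✗
w: successors {s}; ◇□(¬q → p ∧ q) there: s:T. ✓
x: successors {u, x, y, z}; ◇□(¬q → p ∧ q) there: u:F, x:T, y:T, z:F. ✓
y: successors {s, t, u, y}; ◇□(¬q → p ∧ q) there: s:T, t:T, u:F, y:T. ✓
z: no successors, so ◇◇□(¬q → p ∧ q) fails. ✗
Satisfying worlds: {s, t, w, x, y}.
So ◇◇□(¬q → p ∧ q) fails at the other 2 worlds.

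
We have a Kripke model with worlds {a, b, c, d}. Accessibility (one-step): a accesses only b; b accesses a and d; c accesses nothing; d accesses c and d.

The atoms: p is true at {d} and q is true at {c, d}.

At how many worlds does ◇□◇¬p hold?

3

a: successors {b}; □◇¬p there: b:T. ✓
b: successors {a, d}; □◇¬p there: a:T, d:F. ✓
c: no successors, so ◇□◇¬p fails. ✗
d: successors {c, d}; □◇¬p there: c:T, d:F. ✓
Satisfying worlds: {a, b, d}.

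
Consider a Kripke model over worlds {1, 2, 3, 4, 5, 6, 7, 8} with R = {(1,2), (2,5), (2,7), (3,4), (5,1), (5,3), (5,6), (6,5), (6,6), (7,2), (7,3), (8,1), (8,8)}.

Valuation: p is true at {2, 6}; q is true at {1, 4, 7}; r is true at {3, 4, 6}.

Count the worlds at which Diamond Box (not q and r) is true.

1: successors {2}; Box (not q and r) there: 2:F. ✗
2: successors {5, 7}; Box (not q and r) there: 5:F, 7:F. ✗
3: successors {4}; Box (not q and r) there: 4:T. ✓
4: no successors, so Diamond Box (not q and r) fails. ✗
5: successors {1, 3, 6}; Box (not q and r) there: 1:F, 3:F, 6:F. ✗
6: successors {5, 6}; Box (not q and r) there: 5:F, 6:F. ✗
7: successors {2, 3}; Box (not q and r) there: 2:F, 3:F. ✗
8: successors {1, 8}; Box (not q and r) there: 1:F, 8:F. ✗
Satisfying worlds: {3}.

1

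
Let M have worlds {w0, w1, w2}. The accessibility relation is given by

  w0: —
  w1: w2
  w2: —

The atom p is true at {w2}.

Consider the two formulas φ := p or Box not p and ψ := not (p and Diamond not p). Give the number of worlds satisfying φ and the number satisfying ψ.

2 and 3

For p or Box not p:
w0: p is F, Box not p is T. ✓
w1: p is F, Box not p is F. ✗
w2: p is T, Box not p is T. ✓
— 2 worlds.
For not (p and Diamond not p):
w0: p and Diamond not p is F. ✓
w1: p and Diamond not p is F. ✓
w2: p and Diamond not p is F. ✓
— 3 worlds.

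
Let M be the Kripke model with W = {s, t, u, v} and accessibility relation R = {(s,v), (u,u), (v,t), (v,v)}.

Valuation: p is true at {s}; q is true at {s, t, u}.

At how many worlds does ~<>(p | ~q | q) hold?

s: <>(p | ~q | q) is T. ✗
t: <>(p | ~q | q) is F. ✓
u: <>(p | ~q | q) is T. ✗
v: <>(p | ~q | q) is T. ✗
Satisfying worlds: {t}.

1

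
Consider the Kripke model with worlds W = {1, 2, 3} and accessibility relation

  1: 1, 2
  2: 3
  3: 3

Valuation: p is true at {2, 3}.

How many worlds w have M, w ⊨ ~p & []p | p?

1: ~p & []p is F, p is F. ✗
2: ~p & []p is F, p is T. ✓
3: ~p & []p is F, p is T. ✓
Satisfying worlds: {2, 3}.

2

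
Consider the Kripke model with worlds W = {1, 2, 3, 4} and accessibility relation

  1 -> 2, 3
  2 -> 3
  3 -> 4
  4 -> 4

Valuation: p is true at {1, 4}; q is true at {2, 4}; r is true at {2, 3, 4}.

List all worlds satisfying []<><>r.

{1, 2, 3, 4}

1: successors {2, 3}; <><>r there: 2:T, 3:T. ✓
2: successors {3}; <><>r there: 3:T. ✓
3: successors {4}; <><>r there: 4:T. ✓
4: successors {4}; <><>r there: 4:T. ✓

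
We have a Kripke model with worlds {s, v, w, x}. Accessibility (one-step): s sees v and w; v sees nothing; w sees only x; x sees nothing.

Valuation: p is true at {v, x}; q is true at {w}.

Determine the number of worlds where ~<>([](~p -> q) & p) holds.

2

s: <>([](~p -> q) & p) is T. ✗
v: <>([](~p -> q) & p) is F. ✓
w: <>([](~p -> q) & p) is T. ✗
x: <>([](~p -> q) & p) is F. ✓
Satisfying worlds: {v, x}.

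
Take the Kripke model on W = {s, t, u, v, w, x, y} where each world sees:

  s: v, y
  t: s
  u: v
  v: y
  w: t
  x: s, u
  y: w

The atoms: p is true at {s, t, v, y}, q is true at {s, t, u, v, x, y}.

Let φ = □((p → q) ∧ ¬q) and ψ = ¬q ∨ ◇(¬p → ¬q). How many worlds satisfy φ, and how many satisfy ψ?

1 and 7

For □((p → q) ∧ ¬q):
s: successors {v, y}; (p → q) ∧ ¬q there: v:F, y:F. ✗
t: successors {s}; (p → q) ∧ ¬q there: s:F. ✗
u: successors {v}; (p → q) ∧ ¬q there: v:F. ✗
v: successors {y}; (p → q) ∧ ¬q there: y:F. ✗
w: successors {t}; (p → q) ∧ ¬q there: t:F. ✗
x: successors {s, u}; (p → q) ∧ ¬q there: s:F, u:F. ✗
y: successors {w}; (p → q) ∧ ¬q there: w:T. ✓
— 1 world.
For ¬q ∨ ◇(¬p → ¬q):
s: ¬q is F, ◇(¬p → ¬q) is T. ✓
t: ¬q is F, ◇(¬p → ¬q) is T. ✓
u: ¬q is F, ◇(¬p → ¬q) is T. ✓
v: ¬q is F, ◇(¬p → ¬q) is T. ✓
w: ¬q is T, ◇(¬p → ¬q) is T. ✓
x: ¬q is F, ◇(¬p → ¬q) is T. ✓
y: ¬q is F, ◇(¬p → ¬q) is T. ✓
— 7 worlds.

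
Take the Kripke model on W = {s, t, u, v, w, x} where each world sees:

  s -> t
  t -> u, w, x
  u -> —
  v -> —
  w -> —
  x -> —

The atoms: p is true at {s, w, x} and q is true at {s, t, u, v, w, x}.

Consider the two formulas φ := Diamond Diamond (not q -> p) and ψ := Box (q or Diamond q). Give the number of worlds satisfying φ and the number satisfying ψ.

For Diamond Diamond (not q -> p):
s: successors {t}; Diamond (not q -> p) there: t:T. ✓
t: successors {u, w, x}; Diamond (not q -> p) there: u:F, w:F, x:F. ✗
u: no successors, so Diamond Diamond (not q -> p) fails. ✗
v: no successors, so Diamond Diamond (not q -> p) fails. ✗
w: no successors, so Diamond Diamond (not q -> p) fails. ✗
x: no successors, so Diamond Diamond (not q -> p) fails. ✗
— 1 world.
For Box (q or Diamond q):
s: successors {t}; q or Diamond q there: t:T. ✓
t: successors {u, w, x}; q or Diamond q there: u:T, w:T, x:T. ✓
u: no successors, so Box (q or Diamond q) holds vacuously. ✓
v: no successors, so Box (q or Diamond q) holds vacuously. ✓
w: no successors, so Box (q or Diamond q) holds vacuously. ✓
x: no successors, so Box (q or Diamond q) holds vacuously. ✓
— 6 worlds.

1 and 6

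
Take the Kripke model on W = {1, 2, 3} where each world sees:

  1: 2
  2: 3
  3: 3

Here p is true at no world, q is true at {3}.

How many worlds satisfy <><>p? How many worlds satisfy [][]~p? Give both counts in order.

0 and 3

For <><>p:
1: successors {2}; <>p there: 2:F. ✗
2: successors {3}; <>p there: 3:F. ✗
3: successors {3}; <>p there: 3:F. ✗
— 0 worlds.
For [][]~p:
1: successors {2}; []~p there: 2:T. ✓
2: successors {3}; []~p there: 3:T. ✓
3: successors {3}; []~p there: 3:T. ✓
— 3 worlds.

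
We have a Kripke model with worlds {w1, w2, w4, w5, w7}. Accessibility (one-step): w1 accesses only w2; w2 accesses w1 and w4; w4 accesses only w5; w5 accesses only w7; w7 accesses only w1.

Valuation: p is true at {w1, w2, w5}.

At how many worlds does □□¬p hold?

w1: successors {w2}; □¬p there: w2:F. ✗
w2: successors {w1, w4}; □¬p there: w1:F, w4:F. ✗
w4: successors {w5}; □¬p there: w5:T. ✓
w5: successors {w7}; □¬p there: w7:F. ✗
w7: successors {w1}; □¬p there: w1:F. ✗
Satisfying worlds: {w4}.

1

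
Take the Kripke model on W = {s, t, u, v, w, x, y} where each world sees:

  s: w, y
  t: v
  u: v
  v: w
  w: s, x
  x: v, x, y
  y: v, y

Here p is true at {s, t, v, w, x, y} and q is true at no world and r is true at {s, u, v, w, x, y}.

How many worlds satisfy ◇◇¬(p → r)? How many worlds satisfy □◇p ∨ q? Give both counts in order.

0 and 7

For ◇◇¬(p → r):
s: successors {w, y}; ◇¬(p → r) there: w:F, y:F. ✗
t: successors {v}; ◇¬(p → r) there: v:F. ✗
u: successors {v}; ◇¬(p → r) there: v:F. ✗
v: successors {w}; ◇¬(p → r) there: w:F. ✗
w: successors {s, x}; ◇¬(p → r) there: s:F, x:F. ✗
x: successors {v, x, y}; ◇¬(p → r) there: v:F, x:F, y:F. ✗
y: successors {v, y}; ◇¬(p → r) there: v:F, y:F. ✗
— 0 worlds.
For □◇p ∨ q:
s: □◇p is T, q is F. ✓
t: □◇p is T, q is F. ✓
u: □◇p is T, q is F. ✓
v: □◇p is T, q is F. ✓
w: □◇p is T, q is F. ✓
x: □◇p is T, q is F. ✓
y: □◇p is T, q is F. ✓
— 7 worlds.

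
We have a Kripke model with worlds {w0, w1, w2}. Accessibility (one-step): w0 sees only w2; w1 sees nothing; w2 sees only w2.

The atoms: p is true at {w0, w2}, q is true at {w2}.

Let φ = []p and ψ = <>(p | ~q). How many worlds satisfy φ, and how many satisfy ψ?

For []p:
w0: successors {w2}; p there: w2:T. ✓
w1: no successors, so []p holds vacuously. ✓
w2: successors {w2}; p there: w2:T. ✓
— 3 worlds.
For <>(p | ~q):
w0: successors {w2}; p | ~q there: w2:T. ✓
w1: no successors, so <>(p | ~q) fails. ✗
w2: successors {w2}; p | ~q there: w2:T. ✓
— 2 worlds.

3 and 2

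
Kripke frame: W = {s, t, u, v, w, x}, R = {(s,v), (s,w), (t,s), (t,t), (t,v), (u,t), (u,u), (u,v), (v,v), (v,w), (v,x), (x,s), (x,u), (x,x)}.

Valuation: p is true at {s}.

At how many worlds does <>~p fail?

s: successors {v, w}; ~p there: v:T, w:T. ✓
t: successors {s, t, v}; ~p there: s:F, t:T, v:T. ✓
u: successors {t, u, v}; ~p there: t:T, u:T, v:T. ✓
v: successors {v, w, x}; ~p there: v:T, w:T, x:T. ✓
w: no successors, so <>~p fails. ✗
x: successors {s, u, x}; ~p there: s:F, u:T, x:T. ✓
Satisfying worlds: {s, t, u, v, x}.
So <>~p fails at the other 1 world.

1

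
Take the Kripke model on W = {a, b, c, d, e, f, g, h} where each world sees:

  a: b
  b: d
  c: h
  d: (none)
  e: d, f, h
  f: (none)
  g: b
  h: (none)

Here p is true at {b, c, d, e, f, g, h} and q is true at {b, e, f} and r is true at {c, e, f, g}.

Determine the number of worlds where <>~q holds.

3

a: successors {b}; ~q there: b:F. ✗
b: successors {d}; ~q there: d:T. ✓
c: successors {h}; ~q there: h:T. ✓
d: no successors, so <>~q fails. ✗
e: successors {d, f, h}; ~q there: d:T, f:F, h:T. ✓
f: no successors, so <>~q fails. ✗
g: successors {b}; ~q there: b:F. ✗
h: no successors, so <>~q fails. ✗
Satisfying worlds: {b, c, e}.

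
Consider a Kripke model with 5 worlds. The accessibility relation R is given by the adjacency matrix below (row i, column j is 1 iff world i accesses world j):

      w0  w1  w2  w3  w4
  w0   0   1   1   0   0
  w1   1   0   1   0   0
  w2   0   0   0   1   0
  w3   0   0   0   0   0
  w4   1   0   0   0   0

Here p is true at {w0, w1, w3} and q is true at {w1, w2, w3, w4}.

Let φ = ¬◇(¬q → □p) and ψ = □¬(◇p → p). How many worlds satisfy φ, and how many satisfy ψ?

For ¬◇(¬q → □p):
w0: ◇(¬q → □p) is T. ✗
w1: ◇(¬q → □p) is T. ✗
w2: ◇(¬q → □p) is T. ✗
w3: ◇(¬q → □p) is F. ✓
w4: ◇(¬q → □p) is F. ✓
— 2 worlds.
For □¬(◇p → p):
w0: successors {w1, w2}; ¬(◇p → p) there: w1:F, w2:T. ✗
w1: successors {w0, w2}; ¬(◇p → p) there: w0:F, w2:T. ✗
w2: successors {w3}; ¬(◇p → p) there: w3:F. ✗
w3: no successors, so □¬(◇p → p) holds vacuously. ✓
w4: successors {w0}; ¬(◇p → p) there: w0:F. ✗
— 1 world.

2 and 1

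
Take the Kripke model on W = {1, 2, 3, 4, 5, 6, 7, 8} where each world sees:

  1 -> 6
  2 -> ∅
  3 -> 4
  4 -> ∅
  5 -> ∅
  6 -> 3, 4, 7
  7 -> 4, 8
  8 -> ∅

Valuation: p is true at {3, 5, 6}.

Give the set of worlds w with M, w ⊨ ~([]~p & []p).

1: []~p & []p is F. ✓
2: []~p & []p is T. ✗
3: []~p & []p is F. ✓
4: []~p & []p is T. ✗
5: []~p & []p is T. ✗
6: []~p & []p is F. ✓
7: []~p & []p is F. ✓
8: []~p & []p is T. ✗

{1, 3, 6, 7}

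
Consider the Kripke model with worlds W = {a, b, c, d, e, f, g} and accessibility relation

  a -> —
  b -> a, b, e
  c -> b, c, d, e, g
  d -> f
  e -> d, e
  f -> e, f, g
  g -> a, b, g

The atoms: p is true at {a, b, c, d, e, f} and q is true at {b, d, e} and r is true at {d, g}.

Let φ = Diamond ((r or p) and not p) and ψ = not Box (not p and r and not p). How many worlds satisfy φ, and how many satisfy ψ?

3 and 6

For Diamond ((r or p) and not p):
a: no successors, so Diamond ((r or p) and not p) fails. ✗
b: successors {a, b, e}; (r or p) and not p there: a:F, b:F, e:F. ✗
c: successors {b, c, d, e, g}; (r or p) and not p there: b:F, c:F, d:F, e:F, g:T. ✓
d: successors {f}; (r or p) and not p there: f:F. ✗
e: successors {d, e}; (r or p) and not p there: d:F, e:F. ✗
f: successors {e, f, g}; (r or p) and not p there: e:F, f:F, g:T. ✓
g: successors {a, b, g}; (r or p) and not p there: a:F, b:F, g:T. ✓
— 3 worlds.
For not Box (not p and r and not p):
a: Box (not p and r and not p) is T. ✗
b: Box (not p and r and not p) is F. ✓
c: Box (not p and r and not p) is F. ✓
d: Box (not p and r and not p) is F. ✓
e: Box (not p and r and not p) is F. ✓
f: Box (not p and r and not p) is F. ✓
g: Box (not p and r and not p) is F. ✓
— 6 worlds.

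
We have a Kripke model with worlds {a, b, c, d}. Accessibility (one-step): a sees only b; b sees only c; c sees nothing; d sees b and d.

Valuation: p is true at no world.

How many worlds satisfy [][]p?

a: successors {b}; []p there: b:F. ✗
b: successors {c}; []p there: c:T. ✓
c: no successors, so [][]p holds vacuously. ✓
d: successors {b, d}; []p there: b:F, d:F. ✗
Satisfying worlds: {b, c}.

2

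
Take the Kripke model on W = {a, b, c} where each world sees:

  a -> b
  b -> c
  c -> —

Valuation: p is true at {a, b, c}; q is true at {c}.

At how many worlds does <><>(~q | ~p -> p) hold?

a: successors {b}; <>(~q | ~p -> p) there: b:T. ✓
b: successors {c}; <>(~q | ~p -> p) there: c:F. ✗
c: no successors, so <><>(~q | ~p -> p) fails. ✗
Satisfying worlds: {a}.

1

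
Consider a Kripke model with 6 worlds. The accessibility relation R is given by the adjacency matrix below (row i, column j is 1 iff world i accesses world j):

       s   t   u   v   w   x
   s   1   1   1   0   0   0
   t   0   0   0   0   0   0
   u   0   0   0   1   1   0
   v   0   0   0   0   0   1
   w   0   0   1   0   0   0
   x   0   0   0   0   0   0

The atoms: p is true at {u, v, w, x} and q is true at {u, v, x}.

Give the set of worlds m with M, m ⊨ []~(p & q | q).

{t, x}

s: successors {s, t, u}; ~(p & q | q) there: s:T, t:T, u:F. ✗
t: no successors, so []~(p & q | q) holds vacuously. ✓
u: successors {v, w}; ~(p & q | q) there: v:F, w:T. ✗
v: successors {x}; ~(p & q | q) there: x:F. ✗
w: successors {u}; ~(p & q | q) there: u:F. ✗
x: no successors, so []~(p & q | q) holds vacuously. ✓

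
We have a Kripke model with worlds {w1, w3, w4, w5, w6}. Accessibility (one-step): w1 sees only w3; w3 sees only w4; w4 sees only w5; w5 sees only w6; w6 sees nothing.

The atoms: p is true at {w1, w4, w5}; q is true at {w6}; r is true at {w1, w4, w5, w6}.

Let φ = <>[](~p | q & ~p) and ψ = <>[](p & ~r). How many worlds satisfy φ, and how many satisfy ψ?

For <>[](~p | q & ~p):
w1: successors {w3}; [](~p | q & ~p) there: w3:F. ✗
w3: successors {w4}; [](~p | q & ~p) there: w4:F. ✗
w4: successors {w5}; [](~p | q & ~p) there: w5:T. ✓
w5: successors {w6}; [](~p | q & ~p) there: w6:T. ✓
w6: no successors, so <>[](~p | q & ~p) fails. ✗
— 2 worlds.
For <>[](p & ~r):
w1: successors {w3}; [](p & ~r) there: w3:F. ✗
w3: successors {w4}; [](p & ~r) there: w4:F. ✗
w4: successors {w5}; [](p & ~r) there: w5:F. ✗
w5: successors {w6}; [](p & ~r) there: w6:T. ✓
w6: no successors, so <>[](p & ~r) fails. ✗
— 1 world.

2 and 1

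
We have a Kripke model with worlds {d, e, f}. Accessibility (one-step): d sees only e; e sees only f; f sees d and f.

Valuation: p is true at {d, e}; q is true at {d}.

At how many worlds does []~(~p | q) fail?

2

d: successors {e}; ~(~p | q) there: e:T. ✓
e: successors {f}; ~(~p | q) there: f:F. ✗
f: successors {d, f}; ~(~p | q) there: d:F, f:F. ✗
Satisfying worlds: {d}.
So []~(~p | q) fails at the other 2 worlds.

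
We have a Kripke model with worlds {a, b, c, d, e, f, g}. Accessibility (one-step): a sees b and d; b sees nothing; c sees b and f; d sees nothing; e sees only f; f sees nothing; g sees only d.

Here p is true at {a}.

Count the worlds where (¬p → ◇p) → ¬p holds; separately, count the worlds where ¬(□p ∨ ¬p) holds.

For (¬p → ◇p) → ¬p:
a: ¬p → ◇p is T, ¬p is F. ✗
b: ¬p → ◇p is F, ¬p is T. ✓
c: ¬p → ◇p is F, ¬p is T. ✓
d: ¬p → ◇p is F, ¬p is T. ✓
e: ¬p → ◇p is F, ¬p is T. ✓
f: ¬p → ◇p is F, ¬p is T. ✓
g: ¬p → ◇p is F, ¬p is T. ✓
— 6 worlds.
For ¬(□p ∨ ¬p):
a: □p ∨ ¬p is F. ✓
b: □p ∨ ¬p is T. ✗
c: □p ∨ ¬p is T. ✗
d: □p ∨ ¬p is T. ✗
e: □p ∨ ¬p is T. ✗
f: □p ∨ ¬p is T. ✗
g: □p ∨ ¬p is T. ✗
— 1 world.

6 and 1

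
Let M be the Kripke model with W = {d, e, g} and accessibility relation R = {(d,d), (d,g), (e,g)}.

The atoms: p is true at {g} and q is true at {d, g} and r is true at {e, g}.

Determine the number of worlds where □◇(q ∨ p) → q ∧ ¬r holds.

d: □◇(q ∨ p) is F, q ∧ ¬r is T. ✓
e: □◇(q ∨ p) is F, q ∧ ¬r is F. ✓
g: □◇(q ∨ p) is T, q ∧ ¬r is F. ✗
Satisfying worlds: {d, e}.

2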